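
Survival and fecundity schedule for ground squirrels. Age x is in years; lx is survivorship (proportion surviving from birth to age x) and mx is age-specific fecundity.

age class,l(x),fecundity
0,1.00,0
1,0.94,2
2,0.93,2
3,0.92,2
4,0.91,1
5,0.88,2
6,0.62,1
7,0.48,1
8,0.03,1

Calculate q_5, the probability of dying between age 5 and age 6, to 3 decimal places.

q_5 = (l_5 − l_6) / l_5 = (0.88 − 0.62) / 0.88
     = 0.26 / 0.88 = 0.295455… → 0.295

0.295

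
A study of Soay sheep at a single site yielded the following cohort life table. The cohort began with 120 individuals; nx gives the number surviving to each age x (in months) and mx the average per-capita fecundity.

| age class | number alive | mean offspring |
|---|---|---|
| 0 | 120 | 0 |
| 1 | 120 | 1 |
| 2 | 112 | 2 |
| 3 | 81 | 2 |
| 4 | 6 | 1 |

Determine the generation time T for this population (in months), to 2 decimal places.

lx = nx/n0 = nx/120: 1, 1, 0.93333…, 0.675, 0.05
lx·mx: 0, 1, 1.866667…, 1.35, 0.05 → R0 = 4.266667…
x·lx·mx: 0, 1, 3.733333…, 4.05, 0.2 → Σ = 8.983333…
T = 8.983333… / 4.266667… = 2.105469… → 2.11

2.11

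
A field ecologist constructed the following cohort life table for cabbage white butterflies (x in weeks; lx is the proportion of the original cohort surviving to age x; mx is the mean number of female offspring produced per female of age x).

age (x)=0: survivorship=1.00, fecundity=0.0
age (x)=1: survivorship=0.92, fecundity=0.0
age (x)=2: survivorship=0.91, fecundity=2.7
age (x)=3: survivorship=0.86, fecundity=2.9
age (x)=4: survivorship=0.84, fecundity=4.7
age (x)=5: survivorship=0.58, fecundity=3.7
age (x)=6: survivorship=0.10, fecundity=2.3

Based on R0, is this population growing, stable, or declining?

growing

R0 = Σ lx·mx = 0 + 0 + 2.457 + 2.494 + 3.948 + 2.146 + 0.23 = 11.275
R0 > 1, so the population is growing.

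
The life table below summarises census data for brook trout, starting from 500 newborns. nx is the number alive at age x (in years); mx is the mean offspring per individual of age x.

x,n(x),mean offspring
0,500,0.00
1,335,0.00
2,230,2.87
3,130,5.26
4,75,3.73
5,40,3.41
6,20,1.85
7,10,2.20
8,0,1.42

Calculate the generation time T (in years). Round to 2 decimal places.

lx = nx/n0 = nx/500: 1, 0.67, 0.46, 0.26, 0.15, 0.08, 0.04, 0.02, 0
lx·mx: 0, 0, 1.3202, 1.3676, 0.5595, 0.2728, 0.074, 0.044, 0 → R0 = 3.6381
x·lx·mx: 0, 0, 2.6404, 4.1028, 2.238, 1.364, 0.444, 0.308, 0 → Σ = 11.0972
T = 11.0972 / 3.6381 = 3.050273… → 3.05

3.05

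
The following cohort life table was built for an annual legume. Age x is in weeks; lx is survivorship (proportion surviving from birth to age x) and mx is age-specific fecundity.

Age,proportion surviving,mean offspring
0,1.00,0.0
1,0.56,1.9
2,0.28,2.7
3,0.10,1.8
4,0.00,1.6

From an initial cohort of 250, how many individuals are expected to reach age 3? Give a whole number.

25

Expected survivors = N0 · l_3 = 250 × 0.10 = 25 → 25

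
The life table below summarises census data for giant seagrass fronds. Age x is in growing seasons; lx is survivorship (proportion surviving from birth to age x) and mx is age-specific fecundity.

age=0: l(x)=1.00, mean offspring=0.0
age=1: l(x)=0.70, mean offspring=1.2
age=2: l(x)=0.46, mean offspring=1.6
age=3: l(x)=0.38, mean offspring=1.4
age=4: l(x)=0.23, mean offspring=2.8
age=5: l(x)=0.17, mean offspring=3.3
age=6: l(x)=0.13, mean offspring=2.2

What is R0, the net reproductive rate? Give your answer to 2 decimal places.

3.60

lx·mx by age: 0, 0.84, 0.736, 0.532, 0.644, 0.561, 0.286
R0 = Σ lx·mx = 3.599 → 3.60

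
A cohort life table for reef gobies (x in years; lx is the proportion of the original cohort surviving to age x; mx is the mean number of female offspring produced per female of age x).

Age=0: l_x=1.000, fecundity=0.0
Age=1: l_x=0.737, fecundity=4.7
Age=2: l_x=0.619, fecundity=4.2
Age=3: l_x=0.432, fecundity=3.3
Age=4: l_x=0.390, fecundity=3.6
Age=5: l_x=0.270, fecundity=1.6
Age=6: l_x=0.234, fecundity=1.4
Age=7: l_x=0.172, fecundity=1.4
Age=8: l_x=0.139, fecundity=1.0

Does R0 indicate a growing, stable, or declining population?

growing

R0 = Σ lx·mx = 0 + 3.4639 + 2.5998 + 1.4256 + 1.404 + 0.432 + 0.3276 + 0.2408 + 0.139 = 10.0327
R0 > 1, so the population is growing.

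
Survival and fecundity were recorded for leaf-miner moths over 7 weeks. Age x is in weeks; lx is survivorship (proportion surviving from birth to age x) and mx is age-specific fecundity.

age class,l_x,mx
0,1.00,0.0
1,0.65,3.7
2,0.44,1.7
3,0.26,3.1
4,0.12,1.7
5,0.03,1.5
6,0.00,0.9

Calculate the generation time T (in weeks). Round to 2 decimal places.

1.75

lx·mx: 0, 2.405, 0.748, 0.806, 0.204, 0.045, 0 → R0 = 4.208
x·lx·mx: 0, 2.405, 1.496, 2.418, 0.816, 0.225, 0 → Σ = 7.36
T = 7.36 / 4.208 = 1.749049… → 1.75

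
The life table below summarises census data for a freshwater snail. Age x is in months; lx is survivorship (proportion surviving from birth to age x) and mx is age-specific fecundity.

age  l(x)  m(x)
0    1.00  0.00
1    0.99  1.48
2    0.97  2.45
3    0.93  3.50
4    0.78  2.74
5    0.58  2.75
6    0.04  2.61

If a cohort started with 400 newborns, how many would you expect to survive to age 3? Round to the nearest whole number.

Expected survivors = N0 · l_3 = 400 × 0.93 = 372 → 372

372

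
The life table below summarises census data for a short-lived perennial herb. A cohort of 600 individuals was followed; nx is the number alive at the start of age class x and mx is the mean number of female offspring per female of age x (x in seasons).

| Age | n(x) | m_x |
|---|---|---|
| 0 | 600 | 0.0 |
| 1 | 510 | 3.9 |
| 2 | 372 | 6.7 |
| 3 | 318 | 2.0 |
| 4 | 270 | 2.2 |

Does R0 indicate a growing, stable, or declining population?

lx = nx/n0 = nx/600: 1, 0.85, 0.62, 0.53, 0.45
R0 = Σ lx·mx = 0 + 3.315 + 4.154 + 1.06 + 0.99 = 9.519
R0 > 1, so the population is growing.

growing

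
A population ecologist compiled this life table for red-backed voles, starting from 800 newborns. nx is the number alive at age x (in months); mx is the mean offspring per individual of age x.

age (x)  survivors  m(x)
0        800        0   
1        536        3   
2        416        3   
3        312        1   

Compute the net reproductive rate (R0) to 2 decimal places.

3.96

lx = nx/n0 = nx/800: 1, 0.67, 0.52, 0.39
lx·mx by age: 0, 2.01, 1.56, 0.39
R0 = Σ lx·mx = 3.96 → 3.96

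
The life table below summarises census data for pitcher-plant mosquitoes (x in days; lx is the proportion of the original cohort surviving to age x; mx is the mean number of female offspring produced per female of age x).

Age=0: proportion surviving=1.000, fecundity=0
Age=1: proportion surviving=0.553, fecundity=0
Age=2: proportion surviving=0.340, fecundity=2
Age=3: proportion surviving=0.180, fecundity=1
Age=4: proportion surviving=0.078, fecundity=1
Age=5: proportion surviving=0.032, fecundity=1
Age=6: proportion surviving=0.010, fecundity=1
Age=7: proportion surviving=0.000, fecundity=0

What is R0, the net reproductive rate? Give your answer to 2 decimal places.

lx·mx by age: 0, 0, 0.68, 0.18, 0.078, 0.032, 0.01, 0
R0 = Σ lx·mx = 0.98 → 0.98

0.98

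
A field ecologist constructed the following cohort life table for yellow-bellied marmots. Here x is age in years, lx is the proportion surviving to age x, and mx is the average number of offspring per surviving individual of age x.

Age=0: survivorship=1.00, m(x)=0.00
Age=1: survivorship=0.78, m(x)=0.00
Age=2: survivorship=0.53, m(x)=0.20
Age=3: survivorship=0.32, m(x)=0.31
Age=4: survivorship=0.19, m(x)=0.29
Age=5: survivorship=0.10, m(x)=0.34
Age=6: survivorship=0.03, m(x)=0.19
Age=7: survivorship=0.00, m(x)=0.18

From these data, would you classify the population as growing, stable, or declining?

R0 = Σ lx·mx = 0 + 0 + 0.106 + 0.0992 + 0.0551 + 0.034 + 0.0057 + 0 = 0.3
R0 < 1, so the population is declining.

declining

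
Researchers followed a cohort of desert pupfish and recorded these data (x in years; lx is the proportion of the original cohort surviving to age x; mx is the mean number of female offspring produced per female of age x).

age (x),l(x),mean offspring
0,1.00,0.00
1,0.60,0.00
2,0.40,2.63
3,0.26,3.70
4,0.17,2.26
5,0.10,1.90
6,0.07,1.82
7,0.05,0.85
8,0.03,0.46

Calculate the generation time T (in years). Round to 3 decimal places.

3.120

lx·mx: 0, 0, 1.052, 0.962, 0.3842, 0.19, 0.1274, 0.0425, 0.0138 → R0 = 2.7719
x·lx·mx: 0, 0, 2.104, 2.886, 1.5368, 0.95, 0.7644, 0.2975, 0.1104 → Σ = 8.6491
T = 8.6491 / 2.7719 = 3.120279… → 3.120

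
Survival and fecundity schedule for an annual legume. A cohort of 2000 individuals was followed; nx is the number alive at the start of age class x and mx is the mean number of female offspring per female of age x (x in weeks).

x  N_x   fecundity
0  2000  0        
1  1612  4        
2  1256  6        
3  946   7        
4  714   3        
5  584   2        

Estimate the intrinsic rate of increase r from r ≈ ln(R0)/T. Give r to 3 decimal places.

1.064

lx = nx/n0 = nx/2000: 1, 0.806, 0.628, 0.473, 0.357, 0.292
R0 = Σ lx·mx = 0 + 3.224 + 3.768 + 3.311 + 1.071 + 0.584 = 11.958
Σ x·lx·mx = 27.897; T = 27.897/11.958 = 2.33292…
r ≈ ln(R0)/T = ln(11.958)/2.33292… = 1.06365… → 1.064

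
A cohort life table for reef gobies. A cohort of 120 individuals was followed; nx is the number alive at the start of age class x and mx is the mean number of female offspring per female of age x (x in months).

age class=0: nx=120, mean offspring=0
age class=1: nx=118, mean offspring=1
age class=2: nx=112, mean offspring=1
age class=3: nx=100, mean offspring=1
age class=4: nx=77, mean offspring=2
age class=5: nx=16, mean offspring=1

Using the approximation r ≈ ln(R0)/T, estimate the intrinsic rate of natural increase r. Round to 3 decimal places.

0.533

lx = nx/n0 = nx/120: 1, 0.98333…, 0.93333…, 0.83333…, 0.64167…, 0.13333…
R0 = Σ lx·mx = 0 + 0.98333… + 0.93333… + 0.83333… + 1.28333… + 0.13333… = 4.166667…
Σ x·lx·mx = 11.15…; T = 11.15…/4.166667… = 2.676…
r ≈ ln(R0)/T = ln(4.166667…)/2.676… = 0.5333… → 0.533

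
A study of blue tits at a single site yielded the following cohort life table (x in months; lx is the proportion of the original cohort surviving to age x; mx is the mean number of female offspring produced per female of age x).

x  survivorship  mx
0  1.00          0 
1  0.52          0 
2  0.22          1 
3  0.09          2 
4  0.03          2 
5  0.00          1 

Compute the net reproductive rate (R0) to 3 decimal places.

lx·mx by age: 0, 0, 0.22, 0.18, 0.06, 0
R0 = Σ lx·mx = 0.46 → 0.460

0.460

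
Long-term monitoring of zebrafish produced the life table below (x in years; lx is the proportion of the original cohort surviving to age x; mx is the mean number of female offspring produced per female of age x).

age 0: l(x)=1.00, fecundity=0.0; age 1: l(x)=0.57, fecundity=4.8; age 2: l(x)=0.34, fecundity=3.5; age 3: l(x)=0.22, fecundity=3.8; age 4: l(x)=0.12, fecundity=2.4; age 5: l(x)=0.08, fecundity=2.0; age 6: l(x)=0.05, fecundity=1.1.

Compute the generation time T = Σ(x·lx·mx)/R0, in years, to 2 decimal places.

1.88

lx·mx: 0, 2.736, 1.19, 0.836, 0.288, 0.16, 0.055 → R0 = 5.265
x·lx·mx: 0, 2.736, 2.38, 2.508, 1.152, 0.8, 0.33 → Σ = 9.906
T = 9.906 / 5.265 = 1.881481… → 1.88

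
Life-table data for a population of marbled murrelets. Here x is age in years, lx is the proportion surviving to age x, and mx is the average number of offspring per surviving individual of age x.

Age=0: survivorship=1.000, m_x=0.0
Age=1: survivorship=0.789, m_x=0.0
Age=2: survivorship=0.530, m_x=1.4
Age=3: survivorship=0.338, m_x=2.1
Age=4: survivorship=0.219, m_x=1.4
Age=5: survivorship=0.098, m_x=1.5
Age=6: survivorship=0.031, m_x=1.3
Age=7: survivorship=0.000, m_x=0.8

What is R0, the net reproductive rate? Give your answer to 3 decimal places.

lx·mx by age: 0, 0, 0.742, 0.7098, 0.3066, 0.147, 0.0403, 0
R0 = Σ lx·mx = 1.9457 → 1.946

1.946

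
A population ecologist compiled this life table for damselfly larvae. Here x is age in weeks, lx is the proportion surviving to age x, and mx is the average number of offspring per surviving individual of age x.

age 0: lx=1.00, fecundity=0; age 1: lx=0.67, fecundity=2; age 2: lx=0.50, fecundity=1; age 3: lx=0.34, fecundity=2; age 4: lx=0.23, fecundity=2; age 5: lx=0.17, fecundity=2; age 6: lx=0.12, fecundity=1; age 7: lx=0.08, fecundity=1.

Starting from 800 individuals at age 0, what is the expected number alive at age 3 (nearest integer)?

272

Expected survivors = N0 · l_3 = 800 × 0.34 = 272 → 272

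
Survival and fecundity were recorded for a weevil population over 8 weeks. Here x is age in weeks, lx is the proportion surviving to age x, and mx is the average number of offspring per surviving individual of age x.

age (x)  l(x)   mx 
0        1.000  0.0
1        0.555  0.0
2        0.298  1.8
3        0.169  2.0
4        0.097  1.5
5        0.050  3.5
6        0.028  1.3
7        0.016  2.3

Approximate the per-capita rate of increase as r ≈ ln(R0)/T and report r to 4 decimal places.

0.0749

R0 = Σ lx·mx = 0 + 0 + 0.5364 + 0.338 + 0.1455 + 0.175 + 0.0364 + 0.0368 = 1.2681
Σ x·lx·mx = 4.0198; T = 4.0198/1.2681 = 3.16994…
r ≈ ln(R0)/T = ln(1.2681)/3.16994… = 0.074929… → 0.0749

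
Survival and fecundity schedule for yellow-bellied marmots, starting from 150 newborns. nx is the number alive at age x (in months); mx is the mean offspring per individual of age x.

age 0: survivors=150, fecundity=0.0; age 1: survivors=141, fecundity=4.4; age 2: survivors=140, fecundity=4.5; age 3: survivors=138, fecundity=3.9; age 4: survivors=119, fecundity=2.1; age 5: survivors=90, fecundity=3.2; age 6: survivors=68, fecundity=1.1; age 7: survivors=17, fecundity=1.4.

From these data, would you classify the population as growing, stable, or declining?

growing

lx = nx/n0 = nx/150: 1, 0.94, 0.93333…, 0.92, 0.79333…, 0.6, 0.45333…, 0.11333…
R0 = Σ lx·mx = 0 + 4.136 + 4.2… + 3.588 + 1.666… + 1.92 + 0.498667… + 0.158667… = 16.167333…
R0 > 1, so the population is growing.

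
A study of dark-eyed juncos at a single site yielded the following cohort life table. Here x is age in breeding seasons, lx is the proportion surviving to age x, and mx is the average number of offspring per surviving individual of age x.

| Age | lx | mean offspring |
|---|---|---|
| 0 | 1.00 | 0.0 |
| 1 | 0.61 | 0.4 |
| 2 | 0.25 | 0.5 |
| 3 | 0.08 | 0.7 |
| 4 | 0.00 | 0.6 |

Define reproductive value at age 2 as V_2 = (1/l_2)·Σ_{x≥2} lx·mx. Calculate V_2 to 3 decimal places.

0.724

lx·mx for x ≥ 2: 0.125, 0.056, 0 → sum = 0.181
V_2 = 0.181 / l_2 = 0.181 / 0.25 = 0.724 → 0.724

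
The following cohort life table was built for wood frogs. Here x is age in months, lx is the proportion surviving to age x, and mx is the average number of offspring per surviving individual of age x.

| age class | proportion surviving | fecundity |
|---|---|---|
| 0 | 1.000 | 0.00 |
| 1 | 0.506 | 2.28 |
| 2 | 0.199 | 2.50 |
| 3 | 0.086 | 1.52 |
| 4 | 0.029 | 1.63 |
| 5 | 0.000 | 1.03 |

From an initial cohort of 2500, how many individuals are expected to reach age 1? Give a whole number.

Expected survivors = N0 · l_1 = 2500 × 0.506 = 1265 → 1265

1265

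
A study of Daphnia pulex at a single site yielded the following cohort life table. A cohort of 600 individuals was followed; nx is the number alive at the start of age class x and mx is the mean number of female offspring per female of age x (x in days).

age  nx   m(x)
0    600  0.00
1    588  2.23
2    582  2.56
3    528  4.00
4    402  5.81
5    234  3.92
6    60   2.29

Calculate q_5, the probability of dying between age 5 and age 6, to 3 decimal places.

lx = nx/n0 = nx/600: 1, 0.98, 0.97, 0.88, 0.67, 0.39, 0.1
q_5 = (l_5 − l_6) / l_5 = (0.39 − 0.1) / 0.39
     = 0.29 / 0.39 = 0.74359… → 0.744

0.744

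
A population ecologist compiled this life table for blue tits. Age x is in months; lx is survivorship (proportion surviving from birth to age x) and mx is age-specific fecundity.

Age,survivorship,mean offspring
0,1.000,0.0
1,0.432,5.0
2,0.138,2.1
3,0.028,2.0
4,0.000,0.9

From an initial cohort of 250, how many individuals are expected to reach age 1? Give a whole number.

Expected survivors = N0 · l_1 = 250 × 0.432 = 108 → 108

108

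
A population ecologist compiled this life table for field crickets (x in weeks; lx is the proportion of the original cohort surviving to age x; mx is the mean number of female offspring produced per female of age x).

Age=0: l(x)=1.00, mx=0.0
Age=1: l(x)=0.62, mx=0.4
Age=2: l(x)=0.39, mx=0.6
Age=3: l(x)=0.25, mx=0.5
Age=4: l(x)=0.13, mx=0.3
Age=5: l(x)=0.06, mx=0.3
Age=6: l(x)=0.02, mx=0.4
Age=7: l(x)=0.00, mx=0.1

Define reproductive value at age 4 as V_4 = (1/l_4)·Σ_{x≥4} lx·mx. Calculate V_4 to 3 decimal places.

lx·mx for x ≥ 4: 0.039, 0.018, 0.008, 0 → sum = 0.065
V_4 = 0.065 / l_4 = 0.065 / 0.13 = 0.5 → 0.500

0.500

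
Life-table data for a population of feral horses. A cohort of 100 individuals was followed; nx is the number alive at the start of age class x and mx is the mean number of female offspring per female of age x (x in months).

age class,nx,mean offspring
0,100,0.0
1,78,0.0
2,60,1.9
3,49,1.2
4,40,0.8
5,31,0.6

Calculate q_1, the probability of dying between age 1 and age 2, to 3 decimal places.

0.231

lx = nx/n0 = nx/100: 1, 0.78, 0.6, 0.49, 0.4, 0.31
q_1 = (l_1 − l_2) / l_1 = (0.78 − 0.6) / 0.78
     = 0.18 / 0.78 = 0.230769… → 0.231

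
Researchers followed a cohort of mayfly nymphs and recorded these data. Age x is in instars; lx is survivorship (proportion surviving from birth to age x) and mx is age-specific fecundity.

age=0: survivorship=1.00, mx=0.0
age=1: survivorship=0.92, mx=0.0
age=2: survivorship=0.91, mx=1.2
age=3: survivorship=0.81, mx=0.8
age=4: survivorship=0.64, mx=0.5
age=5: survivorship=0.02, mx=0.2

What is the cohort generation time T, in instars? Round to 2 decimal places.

2.63

lx·mx: 0, 0, 1.092, 0.648, 0.32, 0.004 → R0 = 2.064
x·lx·mx: 0, 0, 2.184, 1.944, 1.28, 0.02 → Σ = 5.428
T = 5.428 / 2.064 = 2.629845… → 2.63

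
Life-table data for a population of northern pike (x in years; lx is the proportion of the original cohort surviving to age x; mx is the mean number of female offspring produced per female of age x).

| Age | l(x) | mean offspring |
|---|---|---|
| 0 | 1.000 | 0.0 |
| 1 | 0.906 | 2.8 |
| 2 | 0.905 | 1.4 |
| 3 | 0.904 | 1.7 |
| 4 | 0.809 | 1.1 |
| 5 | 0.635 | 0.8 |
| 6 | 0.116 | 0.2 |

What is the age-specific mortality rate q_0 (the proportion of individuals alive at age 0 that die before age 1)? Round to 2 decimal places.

q_0 = (l_0 − l_1) / l_0 = (1 − 0.906) / 1
     = 0.094 / 1 = 0.094 → 0.09

0.09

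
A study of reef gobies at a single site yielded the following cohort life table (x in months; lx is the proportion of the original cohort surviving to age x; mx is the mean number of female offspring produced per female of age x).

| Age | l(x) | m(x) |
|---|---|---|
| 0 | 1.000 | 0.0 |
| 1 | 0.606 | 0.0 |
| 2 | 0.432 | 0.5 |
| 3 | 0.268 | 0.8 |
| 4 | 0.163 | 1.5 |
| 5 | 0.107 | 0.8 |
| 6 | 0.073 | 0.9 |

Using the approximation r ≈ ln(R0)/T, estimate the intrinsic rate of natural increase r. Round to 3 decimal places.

R0 = Σ lx·mx = 0 + 0 + 0.216 + 0.2144 + 0.2445 + 0.0856 + 0.0657 = 0.8262
Σ x·lx·mx = 2.8754; T = 2.8754/0.8262 = 3.48027…
r ≈ ln(R0)/T = ln(0.8262)/3.48027… = -0.05486… → -0.055

-0.055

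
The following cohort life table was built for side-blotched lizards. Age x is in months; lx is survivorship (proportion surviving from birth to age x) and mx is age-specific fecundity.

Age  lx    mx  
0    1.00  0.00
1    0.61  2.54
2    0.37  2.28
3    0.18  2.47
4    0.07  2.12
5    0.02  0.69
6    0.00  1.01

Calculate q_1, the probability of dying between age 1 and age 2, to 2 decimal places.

q_1 = (l_1 − l_2) / l_1 = (0.61 − 0.37) / 0.61
     = 0.24 / 0.61 = 0.393443… → 0.39

0.39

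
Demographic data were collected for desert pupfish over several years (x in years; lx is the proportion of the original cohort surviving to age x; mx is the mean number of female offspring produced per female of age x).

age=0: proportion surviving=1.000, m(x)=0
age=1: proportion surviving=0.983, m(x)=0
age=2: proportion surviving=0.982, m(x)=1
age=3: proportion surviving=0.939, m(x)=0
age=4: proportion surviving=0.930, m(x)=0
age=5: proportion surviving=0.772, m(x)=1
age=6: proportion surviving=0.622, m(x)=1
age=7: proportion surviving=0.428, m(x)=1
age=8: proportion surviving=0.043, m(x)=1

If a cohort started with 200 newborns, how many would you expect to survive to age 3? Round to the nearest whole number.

Expected survivors = N0 · l_3 = 200 × 0.939 = 187.8 → 188

188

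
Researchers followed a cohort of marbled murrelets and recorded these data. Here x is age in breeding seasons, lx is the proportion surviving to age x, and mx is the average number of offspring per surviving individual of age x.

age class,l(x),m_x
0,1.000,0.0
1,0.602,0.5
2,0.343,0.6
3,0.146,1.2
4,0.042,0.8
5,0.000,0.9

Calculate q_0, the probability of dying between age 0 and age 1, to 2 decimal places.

0.40

q_0 = (l_0 − l_1) / l_0 = (1 − 0.602) / 1
     = 0.398 / 1 = 0.398 → 0.40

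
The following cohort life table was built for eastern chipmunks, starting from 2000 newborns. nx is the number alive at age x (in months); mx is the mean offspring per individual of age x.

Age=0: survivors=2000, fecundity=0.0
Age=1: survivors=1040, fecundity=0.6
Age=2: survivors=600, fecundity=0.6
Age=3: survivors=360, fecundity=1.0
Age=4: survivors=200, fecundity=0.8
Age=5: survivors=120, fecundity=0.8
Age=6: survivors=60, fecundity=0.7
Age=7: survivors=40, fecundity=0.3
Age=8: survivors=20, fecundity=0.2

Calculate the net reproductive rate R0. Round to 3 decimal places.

lx = nx/n0 = nx/2000: 1, 0.52, 0.3, 0.18, 0.1, 0.06, 0.03, 0.02, 0.01
lx·mx by age: 0, 0.312, 0.18, 0.18, 0.08, 0.048, 0.021, 0.006, 0.002
R0 = Σ lx·mx = 0.829 → 0.829

0.829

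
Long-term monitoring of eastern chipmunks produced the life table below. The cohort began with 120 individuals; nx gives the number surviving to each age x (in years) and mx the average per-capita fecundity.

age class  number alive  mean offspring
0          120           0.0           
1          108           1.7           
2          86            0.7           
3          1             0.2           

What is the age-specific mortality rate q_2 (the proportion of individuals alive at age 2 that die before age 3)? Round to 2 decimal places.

lx = nx/n0 = nx/120: 1, 0.9, 0.71667…, 0.00833…
q_2 = (l_2 − l_3) / l_2 = (0.716667… − 0.008333…) / 0.716667…
     = 0.708333… / 0.716667… = 0.988372… → 0.99

0.99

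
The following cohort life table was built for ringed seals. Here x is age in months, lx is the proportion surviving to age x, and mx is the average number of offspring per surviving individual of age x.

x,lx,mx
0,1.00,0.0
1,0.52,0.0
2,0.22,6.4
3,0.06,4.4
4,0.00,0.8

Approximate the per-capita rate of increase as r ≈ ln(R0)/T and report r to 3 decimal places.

0.238

R0 = Σ lx·mx = 0 + 0 + 1.408 + 0.264 + 0 = 1.672
Σ x·lx·mx = 3.608; T = 3.608/1.672 = 2.15789…
r ≈ ln(R0)/T = ln(1.672)/2.15789… = 0.2382… → 0.238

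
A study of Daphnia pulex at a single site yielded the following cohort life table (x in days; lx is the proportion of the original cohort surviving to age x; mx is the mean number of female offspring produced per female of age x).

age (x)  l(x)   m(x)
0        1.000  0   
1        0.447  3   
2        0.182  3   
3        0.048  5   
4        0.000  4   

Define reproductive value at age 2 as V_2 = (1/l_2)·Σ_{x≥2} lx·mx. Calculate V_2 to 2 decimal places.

lx·mx for x ≥ 2: 0.546, 0.24, 0 → sum = 0.786
V_2 = 0.786 / l_2 = 0.786 / 0.182 = 4.318681… → 4.32

4.32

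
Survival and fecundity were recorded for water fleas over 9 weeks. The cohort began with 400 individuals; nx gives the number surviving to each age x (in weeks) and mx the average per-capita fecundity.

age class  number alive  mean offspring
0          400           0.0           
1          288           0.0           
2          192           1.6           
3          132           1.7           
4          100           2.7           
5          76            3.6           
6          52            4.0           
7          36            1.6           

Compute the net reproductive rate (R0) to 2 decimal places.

3.35

lx = nx/n0 = nx/400: 1, 0.72, 0.48, 0.33, 0.25, 0.19, 0.13, 0.09
lx·mx by age: 0, 0, 0.768, 0.561, 0.675, 0.684, 0.52, 0.144
R0 = Σ lx·mx = 3.352 → 3.35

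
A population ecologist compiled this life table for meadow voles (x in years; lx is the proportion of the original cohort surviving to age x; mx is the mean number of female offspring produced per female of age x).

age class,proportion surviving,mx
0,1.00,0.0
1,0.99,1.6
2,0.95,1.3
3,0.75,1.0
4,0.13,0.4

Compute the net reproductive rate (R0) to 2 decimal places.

3.62

lx·mx by age: 0, 1.584, 1.235, 0.75, 0.052
R0 = Σ lx·mx = 3.621 → 3.62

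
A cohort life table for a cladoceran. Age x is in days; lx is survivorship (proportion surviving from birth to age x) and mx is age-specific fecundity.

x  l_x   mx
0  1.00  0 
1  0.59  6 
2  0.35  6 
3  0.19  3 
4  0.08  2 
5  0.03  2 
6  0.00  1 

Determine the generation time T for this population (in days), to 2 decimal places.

lx·mx: 0, 3.54, 2.1, 0.57, 0.16, 0.06, 0 → R0 = 6.43
x·lx·mx: 0, 3.54, 4.2, 1.71, 0.64, 0.3, 0 → Σ = 10.39
T = 10.39 / 6.43 = 1.615863… → 1.62

1.62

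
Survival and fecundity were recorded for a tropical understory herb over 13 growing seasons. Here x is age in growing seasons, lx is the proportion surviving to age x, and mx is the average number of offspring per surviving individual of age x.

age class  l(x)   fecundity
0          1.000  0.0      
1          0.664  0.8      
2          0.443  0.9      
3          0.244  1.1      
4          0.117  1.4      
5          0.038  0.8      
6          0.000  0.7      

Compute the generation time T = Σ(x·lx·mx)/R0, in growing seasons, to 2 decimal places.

lx·mx: 0, 0.5312, 0.3987, 0.2684, 0.1638, 0.0304, 0 → R0 = 1.3925
x·lx·mx: 0, 0.5312, 0.7974, 0.8052, 0.6552, 0.152, 0 → Σ = 2.941
T = 2.941 / 1.3925 = 2.112029… → 2.11

2.11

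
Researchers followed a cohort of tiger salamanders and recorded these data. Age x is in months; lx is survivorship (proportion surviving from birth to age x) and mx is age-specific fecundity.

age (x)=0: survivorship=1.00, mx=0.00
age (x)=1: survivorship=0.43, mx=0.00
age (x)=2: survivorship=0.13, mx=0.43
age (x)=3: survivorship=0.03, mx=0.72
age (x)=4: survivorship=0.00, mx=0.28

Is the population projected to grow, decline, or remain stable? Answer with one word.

declining

R0 = Σ lx·mx = 0 + 0 + 0.0559 + 0.0216 + 0 = 0.0775
R0 < 1, so the population is declining.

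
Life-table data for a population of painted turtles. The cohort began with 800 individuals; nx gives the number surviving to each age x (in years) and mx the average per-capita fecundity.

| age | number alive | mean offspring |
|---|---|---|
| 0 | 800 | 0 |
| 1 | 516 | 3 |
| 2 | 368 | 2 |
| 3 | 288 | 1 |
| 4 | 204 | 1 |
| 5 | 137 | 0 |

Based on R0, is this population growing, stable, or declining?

growing

lx = nx/n0 = nx/800: 1, 0.645, 0.46, 0.36, 0.255, 0.17125
R0 = Σ lx·mx = 0 + 1.935 + 0.92 + 0.36 + 0.255 + 0 = 3.47
R0 > 1, so the population is growing.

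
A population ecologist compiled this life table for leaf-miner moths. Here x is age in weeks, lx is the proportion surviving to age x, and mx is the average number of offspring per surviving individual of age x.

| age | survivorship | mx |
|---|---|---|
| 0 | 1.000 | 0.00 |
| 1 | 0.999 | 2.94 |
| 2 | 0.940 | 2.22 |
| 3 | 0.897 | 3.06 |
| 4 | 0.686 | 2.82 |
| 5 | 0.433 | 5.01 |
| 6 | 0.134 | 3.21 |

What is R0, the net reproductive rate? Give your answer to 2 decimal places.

lx·mx by age: 0, 2.93706, 2.0868, 2.74482, 1.93452, 2.16933, 0.43014
R0 = Σ lx·mx = 12.30267 → 12.30

12.30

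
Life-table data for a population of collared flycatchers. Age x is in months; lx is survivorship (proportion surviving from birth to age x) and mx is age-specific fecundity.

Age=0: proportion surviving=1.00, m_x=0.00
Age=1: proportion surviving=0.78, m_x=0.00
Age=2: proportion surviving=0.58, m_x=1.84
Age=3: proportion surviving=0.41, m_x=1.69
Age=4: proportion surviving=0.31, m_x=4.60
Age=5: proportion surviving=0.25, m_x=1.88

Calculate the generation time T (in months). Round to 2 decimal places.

3.36

lx·mx: 0, 0, 1.0672, 0.6929, 1.426, 0.47 → R0 = 3.6561
x·lx·mx: 0, 0, 2.1344, 2.0787, 5.704, 2.35 → Σ = 12.2671
T = 12.2671 / 3.6561 = 3.355242… → 3.36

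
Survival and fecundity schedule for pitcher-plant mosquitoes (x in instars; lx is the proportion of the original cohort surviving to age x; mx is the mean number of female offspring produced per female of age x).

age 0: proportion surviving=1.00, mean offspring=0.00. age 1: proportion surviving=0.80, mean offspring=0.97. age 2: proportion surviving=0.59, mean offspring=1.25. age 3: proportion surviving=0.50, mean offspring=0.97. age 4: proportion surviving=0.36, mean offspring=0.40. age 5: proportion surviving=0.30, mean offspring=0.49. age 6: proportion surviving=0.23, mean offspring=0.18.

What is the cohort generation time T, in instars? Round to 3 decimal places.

lx·mx: 0, 0.776, 0.7375, 0.485, 0.144, 0.147, 0.0414 → R0 = 2.3309
x·lx·mx: 0, 0.776, 1.475, 1.455, 0.576, 0.735, 0.2484 → Σ = 5.2654
T = 5.2654 / 2.3309 = 2.258956… → 2.259

2.259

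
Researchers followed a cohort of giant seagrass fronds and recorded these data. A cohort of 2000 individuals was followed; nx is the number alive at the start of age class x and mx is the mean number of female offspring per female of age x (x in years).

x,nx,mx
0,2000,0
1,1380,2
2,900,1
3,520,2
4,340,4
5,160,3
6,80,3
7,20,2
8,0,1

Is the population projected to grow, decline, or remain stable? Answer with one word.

growing

lx = nx/n0 = nx/2000: 1, 0.69, 0.45, 0.26, 0.17, 0.08, 0.04, 0.01, 0
R0 = Σ lx·mx = 0 + 1.38 + 0.45 + 0.52 + 0.68 + 0.24 + 0.12 + 0.02 + 0 = 3.41
R0 > 1, so the population is growing.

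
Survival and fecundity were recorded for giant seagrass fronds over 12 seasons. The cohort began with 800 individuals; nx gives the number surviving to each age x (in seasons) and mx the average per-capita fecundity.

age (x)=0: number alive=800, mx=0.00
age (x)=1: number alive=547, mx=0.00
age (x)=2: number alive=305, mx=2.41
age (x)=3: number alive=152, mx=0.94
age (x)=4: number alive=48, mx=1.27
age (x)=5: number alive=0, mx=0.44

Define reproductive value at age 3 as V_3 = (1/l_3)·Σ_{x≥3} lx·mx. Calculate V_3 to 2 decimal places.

lx = nx/n0 = nx/800: 1, 0.68375, 0.38125, 0.19, 0.06, 0
lx·mx for x ≥ 3: 0.1786, 0.0762, 0 → sum = 0.2548
V_3 = 0.2548 / l_3 = 0.2548 / 0.19 = 1.341053… → 1.34

1.34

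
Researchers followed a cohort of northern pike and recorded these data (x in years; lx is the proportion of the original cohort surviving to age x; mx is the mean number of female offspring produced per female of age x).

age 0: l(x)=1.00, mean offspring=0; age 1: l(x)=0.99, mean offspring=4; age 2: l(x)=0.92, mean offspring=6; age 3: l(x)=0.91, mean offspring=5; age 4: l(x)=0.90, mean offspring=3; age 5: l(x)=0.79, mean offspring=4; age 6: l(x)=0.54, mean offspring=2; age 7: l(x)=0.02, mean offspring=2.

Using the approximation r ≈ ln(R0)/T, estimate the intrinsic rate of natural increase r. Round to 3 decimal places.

1.032

R0 = Σ lx·mx = 0 + 3.96 + 5.52 + 4.55 + 2.7 + 3.16 + 1.08 + 0.04 = 21.01
Σ x·lx·mx = 62.01; T = 62.01/21.01 = 2.95145…
r ≈ ln(R0)/T = ln(21.01)/2.95145… = 1.0317… → 1.032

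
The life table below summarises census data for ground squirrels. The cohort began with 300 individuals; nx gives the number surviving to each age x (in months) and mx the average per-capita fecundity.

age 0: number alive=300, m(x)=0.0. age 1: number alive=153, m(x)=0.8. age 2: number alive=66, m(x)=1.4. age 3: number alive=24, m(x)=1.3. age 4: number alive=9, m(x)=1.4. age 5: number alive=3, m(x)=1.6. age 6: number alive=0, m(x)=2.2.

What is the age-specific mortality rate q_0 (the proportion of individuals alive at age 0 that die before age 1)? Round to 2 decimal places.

0.49

lx = nx/n0 = nx/300: 1, 0.51, 0.22, 0.08, 0.03, 0.01, 0
q_0 = (l_0 − l_1) / l_0 = (1 − 0.51) / 1
     = 0.49 / 1 = 0.49 → 0.49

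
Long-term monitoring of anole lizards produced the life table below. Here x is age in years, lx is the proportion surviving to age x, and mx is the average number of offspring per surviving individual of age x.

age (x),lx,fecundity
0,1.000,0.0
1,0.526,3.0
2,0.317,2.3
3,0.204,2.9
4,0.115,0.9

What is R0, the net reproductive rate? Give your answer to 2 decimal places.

lx·mx by age: 0, 1.578, 0.7291, 0.5916, 0.1035
R0 = Σ lx·mx = 3.0022 → 3.00

3.00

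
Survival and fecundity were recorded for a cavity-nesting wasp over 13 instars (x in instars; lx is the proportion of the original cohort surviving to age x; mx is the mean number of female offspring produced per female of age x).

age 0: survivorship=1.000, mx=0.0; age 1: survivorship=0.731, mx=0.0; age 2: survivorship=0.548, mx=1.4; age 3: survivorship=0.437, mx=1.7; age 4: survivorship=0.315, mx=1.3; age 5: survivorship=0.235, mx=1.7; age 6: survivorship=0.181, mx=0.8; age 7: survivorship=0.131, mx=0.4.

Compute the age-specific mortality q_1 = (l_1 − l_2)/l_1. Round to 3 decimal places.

q_1 = (l_1 − l_2) / l_1 = (0.731 − 0.548) / 0.731
     = 0.183 / 0.731 = 0.250342… → 0.250

0.250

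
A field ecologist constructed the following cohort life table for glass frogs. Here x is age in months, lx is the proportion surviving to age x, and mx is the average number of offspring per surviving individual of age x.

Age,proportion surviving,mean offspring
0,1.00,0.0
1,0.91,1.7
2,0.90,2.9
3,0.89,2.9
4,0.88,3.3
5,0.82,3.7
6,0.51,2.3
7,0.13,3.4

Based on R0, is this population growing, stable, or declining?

R0 = Σ lx·mx = 0 + 1.547 + 2.61 + 2.581 + 2.904 + 3.034 + 1.173 + 0.442 = 14.291
R0 > 1, so the population is growing.

growing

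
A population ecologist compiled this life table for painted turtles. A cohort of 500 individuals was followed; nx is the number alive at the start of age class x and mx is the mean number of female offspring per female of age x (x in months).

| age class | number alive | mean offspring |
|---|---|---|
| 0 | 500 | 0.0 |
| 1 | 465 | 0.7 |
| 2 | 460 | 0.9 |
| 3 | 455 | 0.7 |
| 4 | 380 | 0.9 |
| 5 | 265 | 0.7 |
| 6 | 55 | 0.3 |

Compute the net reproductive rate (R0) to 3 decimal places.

lx = nx/n0 = nx/500: 1, 0.93, 0.92, 0.91, 0.76, 0.53, 0.11
lx·mx by age: 0, 0.651, 0.828, 0.637, 0.684, 0.371, 0.033
R0 = Σ lx·mx = 3.204 → 3.204

3.204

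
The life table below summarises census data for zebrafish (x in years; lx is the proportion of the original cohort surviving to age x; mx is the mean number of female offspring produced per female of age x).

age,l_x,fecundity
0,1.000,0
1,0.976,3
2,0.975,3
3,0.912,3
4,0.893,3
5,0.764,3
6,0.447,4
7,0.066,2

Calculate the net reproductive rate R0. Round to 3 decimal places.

lx·mx by age: 0, 2.928, 2.925, 2.736, 2.679, 2.292, 1.788, 0.132
R0 = Σ lx·mx = 15.48 → 15.480

15.480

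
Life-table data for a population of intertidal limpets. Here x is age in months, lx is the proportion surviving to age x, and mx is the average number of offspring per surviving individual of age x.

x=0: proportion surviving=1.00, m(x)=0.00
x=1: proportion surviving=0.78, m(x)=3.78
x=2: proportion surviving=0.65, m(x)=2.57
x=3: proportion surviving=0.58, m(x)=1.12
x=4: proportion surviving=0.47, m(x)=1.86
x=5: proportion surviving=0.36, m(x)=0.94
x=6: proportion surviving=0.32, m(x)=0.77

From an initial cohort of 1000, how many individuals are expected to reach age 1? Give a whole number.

Expected survivors = N0 · l_1 = 1000 × 0.78 = 780 → 780

780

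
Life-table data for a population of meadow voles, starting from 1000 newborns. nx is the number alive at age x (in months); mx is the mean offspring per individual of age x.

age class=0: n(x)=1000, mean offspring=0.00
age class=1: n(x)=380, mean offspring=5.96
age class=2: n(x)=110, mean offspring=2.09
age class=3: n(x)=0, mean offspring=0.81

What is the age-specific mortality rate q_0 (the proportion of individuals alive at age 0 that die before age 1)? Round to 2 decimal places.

lx = nx/n0 = nx/1000: 1, 0.38, 0.11, 0
q_0 = (l_0 − l_1) / l_0 = (1 − 0.38) / 1
     = 0.62 / 1 = 0.62 → 0.62

0.62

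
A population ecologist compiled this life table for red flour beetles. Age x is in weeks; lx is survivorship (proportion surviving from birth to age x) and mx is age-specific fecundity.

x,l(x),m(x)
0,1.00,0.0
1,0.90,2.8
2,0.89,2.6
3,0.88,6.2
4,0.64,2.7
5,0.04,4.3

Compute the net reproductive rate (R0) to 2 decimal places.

12.19

lx·mx by age: 0, 2.52, 2.314, 5.456, 1.728, 0.172
R0 = Σ lx·mx = 12.19 → 12.19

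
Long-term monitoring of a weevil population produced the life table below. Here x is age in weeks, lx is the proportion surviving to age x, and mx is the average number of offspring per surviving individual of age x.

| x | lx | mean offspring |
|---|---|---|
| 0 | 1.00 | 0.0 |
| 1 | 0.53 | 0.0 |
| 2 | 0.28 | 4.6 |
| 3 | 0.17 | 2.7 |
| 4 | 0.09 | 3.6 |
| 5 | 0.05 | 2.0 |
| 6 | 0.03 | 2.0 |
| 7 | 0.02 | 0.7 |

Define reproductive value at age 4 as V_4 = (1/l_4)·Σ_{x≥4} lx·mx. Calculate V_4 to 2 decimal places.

lx·mx for x ≥ 4: 0.324, 0.1, 0.06, 0.014 → sum = 0.498
V_4 = 0.498 / l_4 = 0.498 / 0.09 = 5.533333… → 5.53

5.53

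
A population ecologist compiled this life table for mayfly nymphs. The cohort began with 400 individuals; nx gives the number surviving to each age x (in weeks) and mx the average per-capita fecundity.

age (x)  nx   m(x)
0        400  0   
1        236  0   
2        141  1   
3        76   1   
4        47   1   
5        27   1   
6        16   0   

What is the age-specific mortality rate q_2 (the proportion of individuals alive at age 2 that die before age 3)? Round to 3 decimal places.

0.461

lx = nx/n0 = nx/400: 1, 0.59, 0.3525, 0.19, 0.1175, 0.0675, 0.04
q_2 = (l_2 − l_3) / l_2 = (0.3525 − 0.19) / 0.3525
     = 0.1625 / 0.3525 = 0.460993… → 0.461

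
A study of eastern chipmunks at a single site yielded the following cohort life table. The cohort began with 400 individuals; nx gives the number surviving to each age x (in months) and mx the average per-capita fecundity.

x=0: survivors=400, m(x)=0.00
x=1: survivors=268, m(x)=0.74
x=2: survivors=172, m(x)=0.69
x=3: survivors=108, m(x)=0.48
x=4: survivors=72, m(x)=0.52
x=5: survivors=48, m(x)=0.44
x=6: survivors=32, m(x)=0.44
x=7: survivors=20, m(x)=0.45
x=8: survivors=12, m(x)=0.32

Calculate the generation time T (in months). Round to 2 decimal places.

2.26

lx = nx/n0 = nx/400: 1, 0.67, 0.43, 0.27, 0.18, 0.12, 0.08, 0.05, 0.03
lx·mx: 0, 0.4958, 0.2967, 0.1296, 0.0936, 0.0528, 0.0352, 0.0225, 0.0096 → R0 = 1.1358
x·lx·mx: 0, 0.4958, 0.5934, 0.3888, 0.3744, 0.264, 0.2112, 0.1575, 0.0768 → Σ = 2.5619
T = 2.5619 / 1.1358 = 2.255591… → 2.26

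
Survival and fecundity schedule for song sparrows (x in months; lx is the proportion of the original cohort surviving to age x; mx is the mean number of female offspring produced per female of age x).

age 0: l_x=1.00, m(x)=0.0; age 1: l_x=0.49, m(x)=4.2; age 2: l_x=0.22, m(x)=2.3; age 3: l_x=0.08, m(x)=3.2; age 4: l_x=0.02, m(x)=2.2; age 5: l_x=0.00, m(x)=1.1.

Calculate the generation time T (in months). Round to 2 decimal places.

1.40

lx·mx: 0, 2.058, 0.506, 0.256, 0.044, 0 → R0 = 2.864
x·lx·mx: 0, 2.058, 1.012, 0.768, 0.176, 0 → Σ = 4.014
T = 4.014 / 2.864 = 1.401536… → 1.40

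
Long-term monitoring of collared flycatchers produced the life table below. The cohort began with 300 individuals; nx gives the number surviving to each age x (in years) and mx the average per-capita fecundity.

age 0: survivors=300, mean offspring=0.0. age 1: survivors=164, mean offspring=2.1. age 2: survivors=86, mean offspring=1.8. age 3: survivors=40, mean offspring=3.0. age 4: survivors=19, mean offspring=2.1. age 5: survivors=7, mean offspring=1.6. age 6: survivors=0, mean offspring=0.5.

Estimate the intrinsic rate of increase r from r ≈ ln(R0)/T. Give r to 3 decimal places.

lx = nx/n0 = nx/300: 1, 0.54667…, 0.28667…, 0.13333…, 0.06333…, 0.02333…, 0
R0 = Σ lx·mx = 0 + 1.148… + 0.516… + 0.4… + 0.133… + 0.03733… + 0 = 2.234333…
Σ x·lx·mx = 4.098667…; T = 4.098667…/2.234333… = 1.8344…
r ≈ ln(R0)/T = ln(2.234333…)/1.8344… = 0.43826… → 0.438

0.438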